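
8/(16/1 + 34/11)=0.42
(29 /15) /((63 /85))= 493 /189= 2.61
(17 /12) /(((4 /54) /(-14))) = -1071 /4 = -267.75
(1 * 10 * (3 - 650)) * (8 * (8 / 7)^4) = -212008960 / 2401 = -88300.27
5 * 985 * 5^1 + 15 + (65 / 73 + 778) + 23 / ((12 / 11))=22285417 / 876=25439.97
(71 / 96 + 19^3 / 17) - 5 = 651511 / 1632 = 399.21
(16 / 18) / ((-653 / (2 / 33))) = -16 / 193941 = -0.00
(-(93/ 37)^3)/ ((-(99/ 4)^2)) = 476656/ 18387039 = 0.03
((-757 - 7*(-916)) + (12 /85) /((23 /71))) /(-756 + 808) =11056377 /101660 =108.76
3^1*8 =24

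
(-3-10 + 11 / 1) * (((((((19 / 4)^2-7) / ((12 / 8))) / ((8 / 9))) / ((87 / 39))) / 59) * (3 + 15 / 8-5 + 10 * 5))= -8.85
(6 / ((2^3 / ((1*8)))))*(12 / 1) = 72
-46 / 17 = -2.71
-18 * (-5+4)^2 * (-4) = 72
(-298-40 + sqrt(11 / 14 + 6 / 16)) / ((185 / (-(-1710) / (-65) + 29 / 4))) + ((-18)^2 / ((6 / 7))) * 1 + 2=153483 / 370-991 * sqrt(910) / 269360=414.71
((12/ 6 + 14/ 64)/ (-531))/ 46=-71/ 781632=-0.00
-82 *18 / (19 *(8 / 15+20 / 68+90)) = -376380 / 440059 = -0.86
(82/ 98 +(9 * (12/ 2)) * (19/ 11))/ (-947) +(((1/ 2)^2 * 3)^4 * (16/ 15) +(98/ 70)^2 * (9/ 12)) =348753059/ 204173200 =1.71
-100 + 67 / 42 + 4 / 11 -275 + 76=-137233 / 462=-297.04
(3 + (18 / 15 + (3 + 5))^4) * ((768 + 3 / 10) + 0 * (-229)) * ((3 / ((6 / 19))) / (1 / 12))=1961637904161 / 3125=627724129.33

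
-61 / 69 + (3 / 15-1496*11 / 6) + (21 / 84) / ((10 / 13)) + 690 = -5666351 / 2760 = -2053.03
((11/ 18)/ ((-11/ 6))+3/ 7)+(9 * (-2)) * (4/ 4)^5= -376/ 21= -17.90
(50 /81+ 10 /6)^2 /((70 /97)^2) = 12880921 /1285956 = 10.02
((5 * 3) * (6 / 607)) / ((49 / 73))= 6570 / 29743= 0.22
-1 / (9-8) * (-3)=3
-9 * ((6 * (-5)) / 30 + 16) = -135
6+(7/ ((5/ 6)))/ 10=171/ 25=6.84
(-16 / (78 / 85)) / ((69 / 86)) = -58480 / 2691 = -21.73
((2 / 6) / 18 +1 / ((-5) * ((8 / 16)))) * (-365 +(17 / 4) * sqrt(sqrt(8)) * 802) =-2047.56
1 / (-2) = -1 / 2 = -0.50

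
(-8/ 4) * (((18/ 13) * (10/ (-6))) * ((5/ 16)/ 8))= 75/ 416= 0.18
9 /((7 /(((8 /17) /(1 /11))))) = 792 /119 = 6.66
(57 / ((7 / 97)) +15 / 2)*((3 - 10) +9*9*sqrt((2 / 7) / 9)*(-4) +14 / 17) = -602802*sqrt(14) / 49 - 167445 / 34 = -50955.03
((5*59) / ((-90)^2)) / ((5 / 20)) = 59 / 405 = 0.15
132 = 132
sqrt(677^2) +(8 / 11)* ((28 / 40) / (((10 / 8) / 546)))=247327 / 275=899.37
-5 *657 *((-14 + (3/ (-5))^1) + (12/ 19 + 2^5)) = -1125441/ 19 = -59233.74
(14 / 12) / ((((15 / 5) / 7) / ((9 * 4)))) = 98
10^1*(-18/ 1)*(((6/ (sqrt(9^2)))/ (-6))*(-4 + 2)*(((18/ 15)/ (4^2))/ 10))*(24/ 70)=-18/ 175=-0.10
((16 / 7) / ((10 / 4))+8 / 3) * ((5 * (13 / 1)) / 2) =2444 / 21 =116.38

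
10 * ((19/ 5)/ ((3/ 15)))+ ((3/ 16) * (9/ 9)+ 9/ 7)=191.47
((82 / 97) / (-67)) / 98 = -41 / 318451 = -0.00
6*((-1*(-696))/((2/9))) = 18792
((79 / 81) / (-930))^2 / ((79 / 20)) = 79 / 283730445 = 0.00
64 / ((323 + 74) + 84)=0.13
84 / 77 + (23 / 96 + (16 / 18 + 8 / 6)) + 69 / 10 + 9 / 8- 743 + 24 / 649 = -683523451 / 934560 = -731.39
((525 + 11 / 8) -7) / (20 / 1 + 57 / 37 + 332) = 153735 / 104648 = 1.47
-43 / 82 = -0.52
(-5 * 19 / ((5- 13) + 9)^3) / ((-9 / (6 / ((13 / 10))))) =1900 / 39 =48.72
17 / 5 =3.40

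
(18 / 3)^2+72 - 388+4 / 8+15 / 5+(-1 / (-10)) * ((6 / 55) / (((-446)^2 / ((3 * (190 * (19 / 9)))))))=-756253587 / 2735095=-276.50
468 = 468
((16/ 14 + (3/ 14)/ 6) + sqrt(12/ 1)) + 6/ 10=249/ 140 + 2 * sqrt(3)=5.24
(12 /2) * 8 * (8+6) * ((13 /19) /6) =1456 /19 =76.63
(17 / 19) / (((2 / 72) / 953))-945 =565281 / 19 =29751.63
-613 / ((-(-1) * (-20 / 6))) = 1839 / 10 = 183.90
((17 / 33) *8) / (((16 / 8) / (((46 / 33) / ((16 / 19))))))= 7429 / 2178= 3.41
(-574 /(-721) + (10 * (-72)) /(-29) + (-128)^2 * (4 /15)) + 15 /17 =3348041809 /761685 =4395.57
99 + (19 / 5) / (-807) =399446 / 4035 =99.00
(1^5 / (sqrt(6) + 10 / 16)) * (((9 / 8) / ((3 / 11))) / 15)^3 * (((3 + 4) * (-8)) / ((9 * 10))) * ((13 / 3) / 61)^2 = 1574573 / 216405918000 - 1574573 * sqrt(6) / 135253698750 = -0.00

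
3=3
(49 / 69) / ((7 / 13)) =91 / 69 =1.32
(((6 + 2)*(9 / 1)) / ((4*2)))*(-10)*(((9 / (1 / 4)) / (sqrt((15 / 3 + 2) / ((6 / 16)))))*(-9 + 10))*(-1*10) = 8100*sqrt(42) / 7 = 7499.14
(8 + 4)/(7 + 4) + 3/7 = 117/77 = 1.52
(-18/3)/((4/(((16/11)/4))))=-6/11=-0.55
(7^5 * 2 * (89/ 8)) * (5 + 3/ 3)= 4487469/ 2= 2243734.50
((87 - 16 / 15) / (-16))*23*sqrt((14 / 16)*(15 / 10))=-141.52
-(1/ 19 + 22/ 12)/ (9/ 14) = -1505/ 513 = -2.93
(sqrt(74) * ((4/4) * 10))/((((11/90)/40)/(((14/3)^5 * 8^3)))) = 1101463552000 * sqrt(74)/297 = 31902854357.23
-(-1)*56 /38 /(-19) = -28 /361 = -0.08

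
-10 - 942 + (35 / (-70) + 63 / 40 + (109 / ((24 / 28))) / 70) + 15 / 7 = -795451 / 840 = -946.97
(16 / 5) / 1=16 / 5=3.20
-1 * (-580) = 580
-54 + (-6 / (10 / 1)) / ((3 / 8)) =-278 / 5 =-55.60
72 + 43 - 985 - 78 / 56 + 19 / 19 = -24371 / 28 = -870.39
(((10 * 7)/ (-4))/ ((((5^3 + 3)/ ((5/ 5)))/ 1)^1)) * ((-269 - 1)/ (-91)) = -675/ 1664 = -0.41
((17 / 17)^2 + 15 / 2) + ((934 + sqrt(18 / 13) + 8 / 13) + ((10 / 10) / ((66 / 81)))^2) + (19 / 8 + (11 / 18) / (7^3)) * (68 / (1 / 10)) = 3 * sqrt(26) / 13 + 49740096173 / 19423404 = 2562.01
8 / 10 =4 / 5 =0.80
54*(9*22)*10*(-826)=-88315920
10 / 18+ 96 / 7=899 / 63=14.27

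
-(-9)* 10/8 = 11.25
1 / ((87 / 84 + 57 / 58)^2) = 659344 / 2686321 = 0.25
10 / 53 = 0.19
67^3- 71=300692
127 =127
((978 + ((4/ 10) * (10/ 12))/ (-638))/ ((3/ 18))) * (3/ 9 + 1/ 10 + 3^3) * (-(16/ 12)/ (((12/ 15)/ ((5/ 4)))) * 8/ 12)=-7702831465/ 34452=-223581.55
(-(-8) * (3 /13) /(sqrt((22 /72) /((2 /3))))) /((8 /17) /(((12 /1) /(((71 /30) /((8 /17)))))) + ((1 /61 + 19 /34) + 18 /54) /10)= 3583872 * sqrt(66) /3075787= 9.47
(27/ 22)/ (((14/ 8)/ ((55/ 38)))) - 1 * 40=-5185/ 133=-38.98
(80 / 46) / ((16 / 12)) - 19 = -407 / 23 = -17.70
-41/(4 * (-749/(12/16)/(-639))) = -6.56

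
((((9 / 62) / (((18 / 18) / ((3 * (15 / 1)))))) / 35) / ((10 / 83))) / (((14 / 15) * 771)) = 6723 / 3123064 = 0.00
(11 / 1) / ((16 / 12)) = 33 / 4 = 8.25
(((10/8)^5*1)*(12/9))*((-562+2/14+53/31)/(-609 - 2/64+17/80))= 237406250/63414561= 3.74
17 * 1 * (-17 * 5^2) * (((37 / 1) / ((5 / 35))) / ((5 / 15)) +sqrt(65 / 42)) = -5613825- 7225 * sqrt(2730) / 42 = -5622813.14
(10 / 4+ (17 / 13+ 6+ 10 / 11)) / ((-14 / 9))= -27585 / 4004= -6.89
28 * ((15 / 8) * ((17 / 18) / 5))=119 / 12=9.92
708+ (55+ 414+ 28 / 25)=29453 / 25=1178.12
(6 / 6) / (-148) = -1 / 148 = -0.01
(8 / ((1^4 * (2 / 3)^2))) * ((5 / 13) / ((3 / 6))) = 180 / 13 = 13.85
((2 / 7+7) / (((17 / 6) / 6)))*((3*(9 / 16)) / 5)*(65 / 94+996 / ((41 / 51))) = 3482789481 / 539560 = 6454.87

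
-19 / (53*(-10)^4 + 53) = -19 / 530053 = -0.00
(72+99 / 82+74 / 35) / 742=216173 / 2129540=0.10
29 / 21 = 1.38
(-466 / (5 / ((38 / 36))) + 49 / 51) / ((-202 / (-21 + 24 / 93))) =-772886 / 77265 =-10.00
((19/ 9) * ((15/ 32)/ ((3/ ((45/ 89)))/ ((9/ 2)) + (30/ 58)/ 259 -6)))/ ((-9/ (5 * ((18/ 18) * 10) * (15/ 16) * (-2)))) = -70415625/ 31965824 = -2.20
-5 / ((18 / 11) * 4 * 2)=-55 / 144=-0.38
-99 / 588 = -33 / 196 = -0.17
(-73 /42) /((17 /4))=-146 /357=-0.41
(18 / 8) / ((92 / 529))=207 / 16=12.94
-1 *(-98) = 98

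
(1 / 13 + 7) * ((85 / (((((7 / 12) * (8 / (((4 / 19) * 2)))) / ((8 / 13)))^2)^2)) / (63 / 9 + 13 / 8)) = 77007421440 / 116177847402253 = 0.00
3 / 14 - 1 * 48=-669 / 14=-47.79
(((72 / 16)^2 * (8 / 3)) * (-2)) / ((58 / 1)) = -54 / 29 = -1.86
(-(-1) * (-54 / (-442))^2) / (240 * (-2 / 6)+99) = 729 / 927979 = 0.00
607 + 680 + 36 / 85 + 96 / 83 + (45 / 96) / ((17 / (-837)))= 285699531 / 225760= 1265.50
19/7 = 2.71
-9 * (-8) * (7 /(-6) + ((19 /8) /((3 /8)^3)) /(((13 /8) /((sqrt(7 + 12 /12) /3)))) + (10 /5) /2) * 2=-24 + 311296 * sqrt(2) /117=3738.73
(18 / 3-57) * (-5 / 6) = 42.50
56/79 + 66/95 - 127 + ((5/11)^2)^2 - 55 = -19839369391/109880705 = -180.55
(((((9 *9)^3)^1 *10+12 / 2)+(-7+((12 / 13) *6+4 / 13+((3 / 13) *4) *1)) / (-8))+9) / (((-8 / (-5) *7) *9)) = 921167005 / 17472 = 52722.47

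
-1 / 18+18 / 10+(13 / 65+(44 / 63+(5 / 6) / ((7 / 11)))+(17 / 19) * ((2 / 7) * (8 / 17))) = 1625 / 399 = 4.07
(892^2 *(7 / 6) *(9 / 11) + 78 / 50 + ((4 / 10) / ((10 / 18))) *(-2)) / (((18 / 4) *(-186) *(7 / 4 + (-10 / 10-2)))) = 278482444 / 383625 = 725.92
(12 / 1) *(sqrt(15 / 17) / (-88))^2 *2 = 45 / 16456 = 0.00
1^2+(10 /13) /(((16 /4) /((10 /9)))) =142 /117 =1.21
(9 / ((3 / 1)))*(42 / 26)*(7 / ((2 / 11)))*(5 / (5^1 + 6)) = 2205 / 26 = 84.81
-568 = -568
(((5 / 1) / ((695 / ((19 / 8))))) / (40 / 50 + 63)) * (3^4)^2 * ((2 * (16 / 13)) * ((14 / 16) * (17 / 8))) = 74172105 / 9222928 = 8.04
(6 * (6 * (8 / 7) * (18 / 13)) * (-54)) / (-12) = 23328 / 91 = 256.35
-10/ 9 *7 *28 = -1960/ 9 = -217.78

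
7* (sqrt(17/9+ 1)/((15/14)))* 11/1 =1078* sqrt(26)/45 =122.15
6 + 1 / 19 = 115 / 19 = 6.05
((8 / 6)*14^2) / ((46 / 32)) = 12544 / 69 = 181.80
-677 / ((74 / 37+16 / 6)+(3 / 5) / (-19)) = -192945 / 1321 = -146.06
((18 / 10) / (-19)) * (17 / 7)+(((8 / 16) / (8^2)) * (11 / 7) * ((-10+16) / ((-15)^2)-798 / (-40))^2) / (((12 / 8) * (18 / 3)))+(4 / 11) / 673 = 32138621482123 / 102083224320000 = 0.31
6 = 6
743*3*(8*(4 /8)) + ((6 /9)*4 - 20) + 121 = 27059 /3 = 9019.67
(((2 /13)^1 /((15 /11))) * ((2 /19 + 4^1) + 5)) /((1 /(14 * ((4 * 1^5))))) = 213136 /3705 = 57.53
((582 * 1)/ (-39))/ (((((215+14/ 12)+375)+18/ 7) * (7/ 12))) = -13968/ 324181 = -0.04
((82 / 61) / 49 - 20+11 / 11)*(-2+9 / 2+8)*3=-510381 / 854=-597.64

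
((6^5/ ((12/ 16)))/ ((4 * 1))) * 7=18144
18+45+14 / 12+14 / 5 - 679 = -612.03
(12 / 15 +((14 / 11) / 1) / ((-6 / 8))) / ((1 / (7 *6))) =-2072 / 55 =-37.67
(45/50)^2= 81/100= 0.81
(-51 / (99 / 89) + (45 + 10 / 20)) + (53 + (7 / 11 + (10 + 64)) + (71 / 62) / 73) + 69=14659754 / 74679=196.30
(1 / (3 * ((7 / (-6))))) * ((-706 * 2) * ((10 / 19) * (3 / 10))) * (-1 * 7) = -8472 / 19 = -445.89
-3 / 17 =-0.18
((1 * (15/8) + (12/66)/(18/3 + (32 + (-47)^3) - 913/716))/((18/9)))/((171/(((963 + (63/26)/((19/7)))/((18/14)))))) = 18384452859563/4472926086816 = 4.11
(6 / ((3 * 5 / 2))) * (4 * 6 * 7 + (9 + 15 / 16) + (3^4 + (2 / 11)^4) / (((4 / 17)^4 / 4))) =19843475177 / 234256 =84708.50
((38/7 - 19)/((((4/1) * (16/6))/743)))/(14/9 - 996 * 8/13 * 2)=0.77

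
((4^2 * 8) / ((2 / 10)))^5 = 107374182400000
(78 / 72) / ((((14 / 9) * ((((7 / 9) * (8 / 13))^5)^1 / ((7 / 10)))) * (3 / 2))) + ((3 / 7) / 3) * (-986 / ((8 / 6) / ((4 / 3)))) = -2817961933279 / 22029271040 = -127.92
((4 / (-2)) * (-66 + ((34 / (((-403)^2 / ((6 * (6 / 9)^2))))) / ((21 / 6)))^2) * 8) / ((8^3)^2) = 383859871640425 / 95290305142136832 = 0.00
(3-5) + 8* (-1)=-10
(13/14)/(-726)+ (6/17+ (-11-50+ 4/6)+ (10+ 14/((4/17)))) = 1644653/172788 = 9.52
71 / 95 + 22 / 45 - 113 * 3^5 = -23476388 / 855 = -27457.76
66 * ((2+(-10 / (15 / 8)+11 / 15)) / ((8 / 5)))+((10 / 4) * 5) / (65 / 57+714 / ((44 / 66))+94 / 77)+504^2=1196159605755 / 4710982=253908.76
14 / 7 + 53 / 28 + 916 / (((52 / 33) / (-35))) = -7404443 / 364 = -20341.88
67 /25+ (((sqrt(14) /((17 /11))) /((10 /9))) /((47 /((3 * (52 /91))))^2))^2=32408546895397 /12092703462175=2.68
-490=-490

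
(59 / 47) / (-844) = -59 / 39668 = -0.00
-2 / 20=-1 / 10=-0.10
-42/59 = -0.71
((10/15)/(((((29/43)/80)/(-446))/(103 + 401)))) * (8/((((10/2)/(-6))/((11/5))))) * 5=54437289984/29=1877147930.48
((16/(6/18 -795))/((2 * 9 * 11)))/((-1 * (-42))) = -1/413028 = -0.00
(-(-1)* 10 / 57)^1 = 0.18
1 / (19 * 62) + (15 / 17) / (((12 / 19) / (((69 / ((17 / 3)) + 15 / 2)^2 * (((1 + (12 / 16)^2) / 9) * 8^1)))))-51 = 64842122059 / 92600224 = 700.24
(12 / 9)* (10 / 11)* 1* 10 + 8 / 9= 1288 / 99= 13.01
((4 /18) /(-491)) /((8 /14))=-7 /8838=-0.00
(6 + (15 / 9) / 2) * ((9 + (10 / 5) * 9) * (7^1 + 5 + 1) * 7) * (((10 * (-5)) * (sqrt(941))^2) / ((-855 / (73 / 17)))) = 1281467915 / 323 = 3967392.93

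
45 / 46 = 0.98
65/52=5/4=1.25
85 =85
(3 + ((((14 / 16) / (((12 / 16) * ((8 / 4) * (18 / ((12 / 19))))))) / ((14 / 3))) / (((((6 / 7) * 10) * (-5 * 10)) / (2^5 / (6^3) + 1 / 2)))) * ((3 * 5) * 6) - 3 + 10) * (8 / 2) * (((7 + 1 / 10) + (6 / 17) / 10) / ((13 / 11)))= 10951280593 / 45349200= 241.49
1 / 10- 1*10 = -99 / 10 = -9.90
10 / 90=1 / 9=0.11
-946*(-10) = 9460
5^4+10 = 635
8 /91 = 0.09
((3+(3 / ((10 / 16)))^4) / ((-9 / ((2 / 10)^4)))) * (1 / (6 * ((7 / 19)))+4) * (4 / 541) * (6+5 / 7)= -1954972426 / 93195703125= -0.02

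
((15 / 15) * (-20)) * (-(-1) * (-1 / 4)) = 5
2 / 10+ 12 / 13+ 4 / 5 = 25 / 13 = 1.92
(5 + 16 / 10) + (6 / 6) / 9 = 302 / 45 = 6.71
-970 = -970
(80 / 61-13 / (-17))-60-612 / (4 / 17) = -2658.92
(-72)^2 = 5184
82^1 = 82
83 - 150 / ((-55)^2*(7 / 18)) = 70193 / 847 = 82.87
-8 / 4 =-2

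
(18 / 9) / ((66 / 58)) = 58 / 33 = 1.76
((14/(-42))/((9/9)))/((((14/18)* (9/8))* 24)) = -1/63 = -0.02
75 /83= 0.90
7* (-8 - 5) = -91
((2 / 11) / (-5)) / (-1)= 2 / 55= 0.04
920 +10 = 930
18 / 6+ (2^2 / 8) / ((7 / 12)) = 27 / 7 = 3.86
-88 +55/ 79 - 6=-7371/ 79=-93.30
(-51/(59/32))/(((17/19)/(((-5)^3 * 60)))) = 13680000/59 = 231864.41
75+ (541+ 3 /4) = 616.75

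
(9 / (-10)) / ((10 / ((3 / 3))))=-9 / 100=-0.09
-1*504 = -504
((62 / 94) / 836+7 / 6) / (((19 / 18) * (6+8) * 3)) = 137615 / 5225836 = 0.03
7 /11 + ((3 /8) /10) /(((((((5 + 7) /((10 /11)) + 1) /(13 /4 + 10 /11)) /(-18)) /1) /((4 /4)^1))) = 10963 /24992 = 0.44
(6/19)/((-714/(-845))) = 845/2261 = 0.37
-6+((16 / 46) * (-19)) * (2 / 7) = -7.89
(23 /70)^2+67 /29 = 343641 /142100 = 2.42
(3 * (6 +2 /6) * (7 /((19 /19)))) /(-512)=-133 /512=-0.26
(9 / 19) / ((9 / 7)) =7 / 19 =0.37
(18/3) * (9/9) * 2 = 12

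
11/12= 0.92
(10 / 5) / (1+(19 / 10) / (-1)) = -20 / 9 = -2.22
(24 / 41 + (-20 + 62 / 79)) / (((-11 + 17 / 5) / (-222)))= -33489810 / 61541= -544.19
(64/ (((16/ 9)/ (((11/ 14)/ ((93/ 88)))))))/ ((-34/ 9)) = -26136/ 3689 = -7.08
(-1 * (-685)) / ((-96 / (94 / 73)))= -32195 / 3504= -9.19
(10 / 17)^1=10 / 17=0.59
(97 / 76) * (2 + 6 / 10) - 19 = -5959 / 380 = -15.68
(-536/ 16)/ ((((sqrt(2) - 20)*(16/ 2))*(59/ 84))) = 1407*sqrt(2)/ 93928 +7035/ 23482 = 0.32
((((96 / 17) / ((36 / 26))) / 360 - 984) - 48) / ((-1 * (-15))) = -2368414 / 34425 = -68.80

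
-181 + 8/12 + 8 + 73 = -298/3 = -99.33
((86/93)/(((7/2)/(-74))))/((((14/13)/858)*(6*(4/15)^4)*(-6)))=16636888125/194432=85566.62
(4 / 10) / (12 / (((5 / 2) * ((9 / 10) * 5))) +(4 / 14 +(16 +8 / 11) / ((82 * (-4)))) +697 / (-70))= -37884 / 819787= -0.05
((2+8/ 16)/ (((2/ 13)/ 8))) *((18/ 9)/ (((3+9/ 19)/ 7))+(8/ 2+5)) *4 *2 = 447200/ 33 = 13551.52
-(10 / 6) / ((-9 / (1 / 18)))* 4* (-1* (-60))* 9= 200 / 9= 22.22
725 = 725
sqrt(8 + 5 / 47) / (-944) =-sqrt(17907) / 44368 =-0.00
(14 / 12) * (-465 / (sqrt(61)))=-1085 * sqrt(61) / 122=-69.46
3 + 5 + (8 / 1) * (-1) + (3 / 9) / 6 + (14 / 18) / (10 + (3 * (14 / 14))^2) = 11 / 114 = 0.10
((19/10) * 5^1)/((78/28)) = 133/39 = 3.41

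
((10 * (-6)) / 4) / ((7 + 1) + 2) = -3 / 2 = -1.50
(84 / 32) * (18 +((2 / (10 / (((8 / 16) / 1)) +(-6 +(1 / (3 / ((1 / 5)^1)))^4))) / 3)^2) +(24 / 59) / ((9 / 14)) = 17031537797670151 / 355648209840708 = 47.89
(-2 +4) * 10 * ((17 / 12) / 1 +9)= 625 / 3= 208.33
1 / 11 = 0.09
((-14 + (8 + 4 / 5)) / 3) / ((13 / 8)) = -16 / 15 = -1.07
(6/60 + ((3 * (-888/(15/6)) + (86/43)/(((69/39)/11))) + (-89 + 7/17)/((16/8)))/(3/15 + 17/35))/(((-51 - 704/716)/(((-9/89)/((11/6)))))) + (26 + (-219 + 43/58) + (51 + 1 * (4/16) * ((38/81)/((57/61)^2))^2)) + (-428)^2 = 72546210624966478397695853/396338333334749774100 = 183041.12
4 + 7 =11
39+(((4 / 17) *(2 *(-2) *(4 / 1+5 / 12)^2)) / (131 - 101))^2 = 829546381 / 21068100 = 39.37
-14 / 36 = -7 / 18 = -0.39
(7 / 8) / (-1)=-7 / 8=-0.88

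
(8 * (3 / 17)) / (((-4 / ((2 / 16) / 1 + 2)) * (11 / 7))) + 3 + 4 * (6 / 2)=639 / 44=14.52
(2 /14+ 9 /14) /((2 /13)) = 143 /28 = 5.11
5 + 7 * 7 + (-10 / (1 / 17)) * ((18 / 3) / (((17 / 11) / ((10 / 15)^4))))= -2062 / 27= -76.37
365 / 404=0.90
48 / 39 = 16 / 13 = 1.23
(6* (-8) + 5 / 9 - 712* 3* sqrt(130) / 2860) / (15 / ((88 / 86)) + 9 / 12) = -3.63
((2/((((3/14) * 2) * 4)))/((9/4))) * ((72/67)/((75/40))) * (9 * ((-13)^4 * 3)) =76771968/335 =229170.05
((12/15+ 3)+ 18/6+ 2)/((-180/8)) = -88/225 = -0.39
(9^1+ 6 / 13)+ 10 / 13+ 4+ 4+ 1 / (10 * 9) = 21343 / 1170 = 18.24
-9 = -9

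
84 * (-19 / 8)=-399 / 2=-199.50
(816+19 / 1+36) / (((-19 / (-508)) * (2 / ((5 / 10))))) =110617 / 19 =5821.95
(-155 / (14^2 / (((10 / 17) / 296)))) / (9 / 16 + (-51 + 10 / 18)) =6975 / 221387243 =0.00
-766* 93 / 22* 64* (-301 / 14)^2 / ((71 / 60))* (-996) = 62972249160960 / 781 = 80630280615.83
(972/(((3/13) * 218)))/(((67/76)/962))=21083.65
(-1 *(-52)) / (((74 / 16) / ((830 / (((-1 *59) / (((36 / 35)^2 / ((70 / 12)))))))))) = -536979456 / 18719225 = -28.69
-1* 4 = -4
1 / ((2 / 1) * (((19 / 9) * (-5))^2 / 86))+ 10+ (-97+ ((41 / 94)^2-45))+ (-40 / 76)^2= -131.15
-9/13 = -0.69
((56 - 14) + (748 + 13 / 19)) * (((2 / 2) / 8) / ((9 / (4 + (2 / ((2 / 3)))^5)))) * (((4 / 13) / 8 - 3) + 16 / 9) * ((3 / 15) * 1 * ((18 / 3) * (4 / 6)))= -4161371 / 1620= -2568.75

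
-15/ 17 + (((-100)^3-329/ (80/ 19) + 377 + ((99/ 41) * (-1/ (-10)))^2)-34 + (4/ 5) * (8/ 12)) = -34283327198521/ 34292400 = -999735.43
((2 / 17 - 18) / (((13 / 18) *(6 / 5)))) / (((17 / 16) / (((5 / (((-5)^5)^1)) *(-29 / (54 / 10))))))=-141056 / 845325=-0.17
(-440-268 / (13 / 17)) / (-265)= 10276 / 3445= 2.98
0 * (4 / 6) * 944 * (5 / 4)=0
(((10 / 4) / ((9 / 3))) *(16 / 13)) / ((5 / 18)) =48 / 13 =3.69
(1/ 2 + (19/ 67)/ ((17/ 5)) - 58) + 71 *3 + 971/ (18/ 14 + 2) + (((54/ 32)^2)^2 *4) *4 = 62327055621/ 107302912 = 580.85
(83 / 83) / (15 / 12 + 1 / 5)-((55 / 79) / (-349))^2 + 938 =20693076548377 / 22044641189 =938.69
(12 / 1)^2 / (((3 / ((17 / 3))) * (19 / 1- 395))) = -34 / 47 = -0.72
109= 109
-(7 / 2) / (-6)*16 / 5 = 28 / 15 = 1.87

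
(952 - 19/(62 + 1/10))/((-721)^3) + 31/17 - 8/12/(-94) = 340441234071478/185970549215619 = 1.83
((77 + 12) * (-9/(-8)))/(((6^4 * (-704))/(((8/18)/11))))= -89/20072448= -0.00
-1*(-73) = 73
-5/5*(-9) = 9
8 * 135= 1080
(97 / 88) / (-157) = -97 / 13816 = -0.01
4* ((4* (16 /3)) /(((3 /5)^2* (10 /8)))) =5120 /27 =189.63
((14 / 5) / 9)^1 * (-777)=-3626 / 15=-241.73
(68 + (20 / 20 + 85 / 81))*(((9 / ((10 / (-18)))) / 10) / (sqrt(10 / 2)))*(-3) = 152.25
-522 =-522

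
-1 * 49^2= -2401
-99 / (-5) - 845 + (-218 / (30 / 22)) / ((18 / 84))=-70706 / 45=-1571.24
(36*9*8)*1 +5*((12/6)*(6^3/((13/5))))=44496/13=3422.77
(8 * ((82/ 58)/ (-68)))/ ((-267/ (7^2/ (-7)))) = -574/ 131631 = -0.00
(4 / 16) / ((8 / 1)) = 1 / 32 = 0.03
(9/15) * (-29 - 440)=-1407/5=-281.40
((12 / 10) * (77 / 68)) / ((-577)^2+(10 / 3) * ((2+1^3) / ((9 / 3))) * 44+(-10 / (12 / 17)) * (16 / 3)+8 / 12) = 2079 / 509491190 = 0.00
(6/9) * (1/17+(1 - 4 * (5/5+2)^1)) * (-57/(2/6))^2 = -3625884/17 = -213287.29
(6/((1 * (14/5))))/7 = 15/49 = 0.31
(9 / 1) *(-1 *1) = -9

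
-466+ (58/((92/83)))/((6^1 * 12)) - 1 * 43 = -1683401/3312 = -508.27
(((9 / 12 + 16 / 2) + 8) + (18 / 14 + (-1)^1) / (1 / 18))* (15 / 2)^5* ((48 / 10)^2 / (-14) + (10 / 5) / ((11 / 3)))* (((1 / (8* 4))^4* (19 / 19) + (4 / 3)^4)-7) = 79386726964944375 / 36171677696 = 2194720.62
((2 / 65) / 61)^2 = 4 / 15721225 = 0.00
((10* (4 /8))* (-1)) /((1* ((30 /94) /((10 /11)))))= -470 /33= -14.24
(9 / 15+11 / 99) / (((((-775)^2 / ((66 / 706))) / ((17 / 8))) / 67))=50116 / 3180309375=0.00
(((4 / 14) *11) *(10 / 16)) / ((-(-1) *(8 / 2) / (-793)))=-43615 / 112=-389.42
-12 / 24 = -1 / 2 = -0.50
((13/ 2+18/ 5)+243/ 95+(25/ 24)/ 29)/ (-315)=-167863/ 4165560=-0.04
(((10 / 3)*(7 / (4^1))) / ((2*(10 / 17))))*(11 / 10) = 1309 / 240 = 5.45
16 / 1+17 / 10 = 177 / 10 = 17.70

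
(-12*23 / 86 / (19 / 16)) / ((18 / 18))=-2208 / 817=-2.70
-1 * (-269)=269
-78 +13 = -65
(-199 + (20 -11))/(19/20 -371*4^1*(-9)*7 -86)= -3800/1868139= -0.00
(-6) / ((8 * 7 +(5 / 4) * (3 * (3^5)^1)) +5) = -24 / 3889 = -0.01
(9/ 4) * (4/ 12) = 3/ 4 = 0.75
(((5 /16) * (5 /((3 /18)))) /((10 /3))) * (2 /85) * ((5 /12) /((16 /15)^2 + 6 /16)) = 0.02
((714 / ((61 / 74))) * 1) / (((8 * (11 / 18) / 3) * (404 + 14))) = 356643 / 280478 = 1.27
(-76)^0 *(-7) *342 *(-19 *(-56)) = -2547216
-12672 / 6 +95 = -2017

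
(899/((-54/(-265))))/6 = 735.29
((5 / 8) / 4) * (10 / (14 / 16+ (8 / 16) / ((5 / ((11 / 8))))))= 125 / 81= 1.54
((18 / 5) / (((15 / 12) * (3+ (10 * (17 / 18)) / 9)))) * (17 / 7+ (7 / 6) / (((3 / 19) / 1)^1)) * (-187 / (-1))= 18736839 / 14350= 1305.70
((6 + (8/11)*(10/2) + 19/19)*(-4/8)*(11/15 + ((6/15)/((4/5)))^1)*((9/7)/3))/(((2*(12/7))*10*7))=-1443/123200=-0.01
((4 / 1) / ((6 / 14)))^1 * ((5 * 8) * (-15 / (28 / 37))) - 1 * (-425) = -6975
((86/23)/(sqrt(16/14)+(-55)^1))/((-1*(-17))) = -33110/8276297-172*sqrt(14)/8276297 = -0.00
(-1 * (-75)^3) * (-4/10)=-168750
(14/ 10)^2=49/ 25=1.96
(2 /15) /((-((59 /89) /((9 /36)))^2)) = -7921 /417720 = -0.02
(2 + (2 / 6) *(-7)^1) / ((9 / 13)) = -13 / 27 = -0.48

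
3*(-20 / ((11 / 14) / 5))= -4200 / 11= -381.82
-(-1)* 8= 8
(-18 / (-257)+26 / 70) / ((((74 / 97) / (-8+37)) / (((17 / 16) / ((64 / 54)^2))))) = 138435052239 / 10905681920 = 12.69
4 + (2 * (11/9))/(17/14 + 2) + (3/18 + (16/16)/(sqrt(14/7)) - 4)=sqrt(2)/2 + 751/810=1.63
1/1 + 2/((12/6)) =2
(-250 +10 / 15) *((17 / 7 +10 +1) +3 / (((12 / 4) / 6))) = -101728 / 21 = -4844.19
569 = 569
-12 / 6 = -2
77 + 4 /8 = 155 /2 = 77.50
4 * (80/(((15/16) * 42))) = 512/63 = 8.13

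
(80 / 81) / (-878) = -40 / 35559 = -0.00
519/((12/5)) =865/4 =216.25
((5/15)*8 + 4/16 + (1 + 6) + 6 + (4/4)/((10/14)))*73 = 75847/60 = 1264.12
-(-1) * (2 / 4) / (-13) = -1 / 26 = -0.04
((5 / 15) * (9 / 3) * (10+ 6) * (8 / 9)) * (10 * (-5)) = -6400 / 9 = -711.11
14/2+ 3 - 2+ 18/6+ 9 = 20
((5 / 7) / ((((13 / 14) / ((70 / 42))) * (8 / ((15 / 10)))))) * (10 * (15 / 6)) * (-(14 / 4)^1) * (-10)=21875 / 104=210.34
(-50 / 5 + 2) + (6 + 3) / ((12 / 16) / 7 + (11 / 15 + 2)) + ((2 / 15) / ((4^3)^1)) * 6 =-459927 / 95440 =-4.82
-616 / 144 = -77 / 18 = -4.28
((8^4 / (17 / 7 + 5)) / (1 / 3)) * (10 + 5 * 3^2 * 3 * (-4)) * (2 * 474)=-10804469760 / 13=-831113058.46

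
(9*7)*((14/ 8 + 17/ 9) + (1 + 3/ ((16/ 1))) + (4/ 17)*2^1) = 90769/ 272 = 333.71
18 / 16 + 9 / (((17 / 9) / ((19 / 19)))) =801 / 136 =5.89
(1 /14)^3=1 /2744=0.00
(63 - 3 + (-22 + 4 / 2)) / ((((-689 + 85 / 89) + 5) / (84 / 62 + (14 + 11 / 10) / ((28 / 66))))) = -28542834 / 13191647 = -2.16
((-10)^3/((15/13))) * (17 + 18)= -91000/3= -30333.33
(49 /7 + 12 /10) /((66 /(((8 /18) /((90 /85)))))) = 697 /13365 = 0.05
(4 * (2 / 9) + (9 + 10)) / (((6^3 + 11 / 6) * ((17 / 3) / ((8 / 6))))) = 1432 / 66657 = 0.02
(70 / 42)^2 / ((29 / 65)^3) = 6865625 / 219501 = 31.28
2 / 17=0.12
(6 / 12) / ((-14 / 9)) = -9 / 28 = -0.32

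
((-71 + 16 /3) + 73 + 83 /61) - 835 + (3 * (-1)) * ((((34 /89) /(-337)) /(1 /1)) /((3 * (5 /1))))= -22676801288 /27443595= -826.31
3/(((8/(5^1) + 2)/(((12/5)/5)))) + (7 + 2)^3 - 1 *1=3642/5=728.40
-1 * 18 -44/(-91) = -1594/91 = -17.52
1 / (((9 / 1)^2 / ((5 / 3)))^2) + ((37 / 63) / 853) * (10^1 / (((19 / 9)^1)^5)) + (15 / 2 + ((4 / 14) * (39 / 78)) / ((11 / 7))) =145806776730815017 / 19206591693967062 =7.59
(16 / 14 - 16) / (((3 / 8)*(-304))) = 52 / 399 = 0.13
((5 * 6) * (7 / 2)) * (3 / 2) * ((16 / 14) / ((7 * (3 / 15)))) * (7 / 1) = 900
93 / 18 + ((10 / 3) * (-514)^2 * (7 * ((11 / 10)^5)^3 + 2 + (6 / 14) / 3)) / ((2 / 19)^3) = 33174662728125944559452603 / 1400000000000000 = 23696187662.95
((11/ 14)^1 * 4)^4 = 97.57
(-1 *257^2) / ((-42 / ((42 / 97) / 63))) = 66049 / 6111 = 10.81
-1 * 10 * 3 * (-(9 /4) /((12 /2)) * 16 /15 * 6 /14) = 36 /7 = 5.14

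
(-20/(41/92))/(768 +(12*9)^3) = -23/645996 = -0.00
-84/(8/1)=-21/2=-10.50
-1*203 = -203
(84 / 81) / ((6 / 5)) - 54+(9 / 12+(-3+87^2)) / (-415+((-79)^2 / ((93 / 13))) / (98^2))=-2142430050799 / 30017405007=-71.37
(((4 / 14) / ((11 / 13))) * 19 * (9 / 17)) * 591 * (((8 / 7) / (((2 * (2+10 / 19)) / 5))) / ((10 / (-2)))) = -8320689 / 18326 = -454.04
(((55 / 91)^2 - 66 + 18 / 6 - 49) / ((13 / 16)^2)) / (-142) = 118329216 / 99363719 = 1.19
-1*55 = -55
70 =70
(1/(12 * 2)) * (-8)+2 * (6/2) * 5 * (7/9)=23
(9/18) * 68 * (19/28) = 323/14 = 23.07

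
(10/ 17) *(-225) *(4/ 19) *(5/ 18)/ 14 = -1250/ 2261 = -0.55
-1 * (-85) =85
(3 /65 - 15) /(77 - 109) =243 /520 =0.47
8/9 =0.89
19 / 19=1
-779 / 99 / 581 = -779 / 57519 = -0.01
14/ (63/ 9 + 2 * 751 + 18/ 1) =14/ 1527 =0.01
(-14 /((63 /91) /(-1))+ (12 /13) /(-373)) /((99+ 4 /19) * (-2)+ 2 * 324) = 8382895 /186390711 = 0.04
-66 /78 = -11 /13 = -0.85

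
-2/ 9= -0.22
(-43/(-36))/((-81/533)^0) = 43/36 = 1.19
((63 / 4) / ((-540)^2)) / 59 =7 / 7646400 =0.00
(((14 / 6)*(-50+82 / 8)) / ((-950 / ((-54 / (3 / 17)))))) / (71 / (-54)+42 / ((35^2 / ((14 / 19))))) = 1532601 / 66154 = 23.17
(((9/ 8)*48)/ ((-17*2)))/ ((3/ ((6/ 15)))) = -18/ 85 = -0.21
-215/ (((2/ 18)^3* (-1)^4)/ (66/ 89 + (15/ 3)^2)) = -359079885/ 89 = -4034605.45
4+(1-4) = 1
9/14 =0.64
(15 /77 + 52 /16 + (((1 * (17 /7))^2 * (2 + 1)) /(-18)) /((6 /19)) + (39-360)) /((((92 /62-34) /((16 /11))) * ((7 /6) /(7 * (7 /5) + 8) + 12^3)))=209355679 /25220916567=0.01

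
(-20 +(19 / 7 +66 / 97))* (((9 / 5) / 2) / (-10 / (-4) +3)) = -1845 / 679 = -2.72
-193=-193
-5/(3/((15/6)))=-25/6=-4.17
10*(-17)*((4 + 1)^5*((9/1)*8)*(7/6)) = -44625000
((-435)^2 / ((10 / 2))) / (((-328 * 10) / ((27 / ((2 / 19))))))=-3882897 / 1312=-2959.53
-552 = -552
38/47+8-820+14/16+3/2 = -304115/376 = -808.82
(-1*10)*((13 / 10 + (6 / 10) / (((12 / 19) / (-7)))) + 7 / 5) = 79 / 2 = 39.50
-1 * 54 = -54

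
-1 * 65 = -65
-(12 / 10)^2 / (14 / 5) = -18 / 35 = -0.51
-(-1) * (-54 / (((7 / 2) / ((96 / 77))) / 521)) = -5401728 / 539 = -10021.76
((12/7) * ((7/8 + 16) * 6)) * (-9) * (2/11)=-21870/77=-284.03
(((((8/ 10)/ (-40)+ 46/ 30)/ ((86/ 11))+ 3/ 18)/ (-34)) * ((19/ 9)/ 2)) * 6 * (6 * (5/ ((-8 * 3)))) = 29431/ 350880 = 0.08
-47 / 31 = -1.52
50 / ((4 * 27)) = 25 / 54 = 0.46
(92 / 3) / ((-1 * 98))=-46 / 147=-0.31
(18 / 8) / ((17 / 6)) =27 / 34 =0.79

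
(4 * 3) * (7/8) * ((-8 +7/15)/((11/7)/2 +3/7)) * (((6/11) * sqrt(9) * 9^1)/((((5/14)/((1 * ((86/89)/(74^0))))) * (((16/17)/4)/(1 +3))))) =-1079980776/24475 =-44125.87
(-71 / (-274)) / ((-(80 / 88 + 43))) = -781 / 132342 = -0.01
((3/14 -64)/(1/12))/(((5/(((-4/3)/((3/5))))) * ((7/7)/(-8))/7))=-57152/3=-19050.67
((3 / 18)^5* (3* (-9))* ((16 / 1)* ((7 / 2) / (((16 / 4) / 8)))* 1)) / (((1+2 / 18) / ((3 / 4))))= -21 / 80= -0.26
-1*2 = -2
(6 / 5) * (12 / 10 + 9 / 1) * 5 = 306 / 5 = 61.20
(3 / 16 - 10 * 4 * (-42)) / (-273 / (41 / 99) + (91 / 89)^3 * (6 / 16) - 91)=-777018946707 / 346749605566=-2.24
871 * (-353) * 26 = -7994038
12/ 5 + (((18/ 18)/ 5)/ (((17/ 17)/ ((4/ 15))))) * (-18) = 36/ 25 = 1.44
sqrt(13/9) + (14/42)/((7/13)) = 13/21 + sqrt(13)/3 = 1.82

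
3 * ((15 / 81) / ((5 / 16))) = 16 / 9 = 1.78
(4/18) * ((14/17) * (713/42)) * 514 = 1596.87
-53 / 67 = -0.79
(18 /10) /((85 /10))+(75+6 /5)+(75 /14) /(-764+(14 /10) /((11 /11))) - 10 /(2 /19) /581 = 1914213993 /25107334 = 76.24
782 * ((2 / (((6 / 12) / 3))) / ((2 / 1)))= 4692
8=8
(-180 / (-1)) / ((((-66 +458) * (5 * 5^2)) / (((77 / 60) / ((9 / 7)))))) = 11 / 3000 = 0.00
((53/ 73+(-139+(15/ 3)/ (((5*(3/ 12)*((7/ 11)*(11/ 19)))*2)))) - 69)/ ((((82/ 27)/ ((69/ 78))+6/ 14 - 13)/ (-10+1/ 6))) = -1259685459/ 5799704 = -217.20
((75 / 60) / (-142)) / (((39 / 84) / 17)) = -595 / 1846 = -0.32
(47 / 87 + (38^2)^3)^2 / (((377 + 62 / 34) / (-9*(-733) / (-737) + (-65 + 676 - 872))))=-5498293377100639141724245 / 851092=-6460280882796030442.92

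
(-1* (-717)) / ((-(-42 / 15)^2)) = -17925 / 196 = -91.45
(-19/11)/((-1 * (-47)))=-19/517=-0.04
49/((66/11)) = 8.17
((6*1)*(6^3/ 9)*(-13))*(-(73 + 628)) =1312272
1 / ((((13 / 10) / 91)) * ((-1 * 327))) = -0.21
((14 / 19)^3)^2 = 7529536 / 47045881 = 0.16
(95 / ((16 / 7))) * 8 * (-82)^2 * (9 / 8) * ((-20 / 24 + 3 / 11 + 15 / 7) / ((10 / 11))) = 70042227 / 16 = 4377639.19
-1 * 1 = -1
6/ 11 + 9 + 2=127/ 11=11.55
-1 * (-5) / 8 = 5 / 8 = 0.62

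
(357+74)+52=483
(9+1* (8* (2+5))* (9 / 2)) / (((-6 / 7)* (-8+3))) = 609 / 10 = 60.90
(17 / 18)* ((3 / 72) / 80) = 17 / 34560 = 0.00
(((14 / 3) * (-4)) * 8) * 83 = -37184 / 3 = -12394.67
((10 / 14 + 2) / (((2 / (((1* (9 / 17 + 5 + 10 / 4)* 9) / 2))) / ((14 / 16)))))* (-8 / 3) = -15561 / 136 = -114.42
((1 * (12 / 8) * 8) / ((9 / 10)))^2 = 1600 / 9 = 177.78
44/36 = 11/9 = 1.22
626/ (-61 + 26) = -626/ 35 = -17.89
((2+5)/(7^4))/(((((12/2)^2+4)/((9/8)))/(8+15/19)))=1503/2085440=0.00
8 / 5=1.60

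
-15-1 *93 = -108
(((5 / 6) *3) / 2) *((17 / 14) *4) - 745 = -10345 / 14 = -738.93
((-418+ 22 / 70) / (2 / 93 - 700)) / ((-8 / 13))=-0.97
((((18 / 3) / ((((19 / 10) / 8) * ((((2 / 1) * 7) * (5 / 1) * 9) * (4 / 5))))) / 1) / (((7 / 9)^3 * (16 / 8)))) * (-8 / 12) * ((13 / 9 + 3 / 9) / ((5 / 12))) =-6912 / 45619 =-0.15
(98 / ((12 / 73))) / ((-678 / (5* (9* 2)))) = -17885 / 226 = -79.14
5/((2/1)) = 5/2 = 2.50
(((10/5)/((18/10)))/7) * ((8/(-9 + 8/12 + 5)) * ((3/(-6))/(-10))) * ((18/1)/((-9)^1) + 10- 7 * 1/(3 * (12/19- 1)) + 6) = -0.39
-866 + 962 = 96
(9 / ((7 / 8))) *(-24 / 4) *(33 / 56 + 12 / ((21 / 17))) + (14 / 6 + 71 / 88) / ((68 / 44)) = -12671843 / 19992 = -633.85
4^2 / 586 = 8 / 293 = 0.03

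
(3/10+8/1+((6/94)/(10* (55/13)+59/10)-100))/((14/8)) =-180065022/3436405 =-52.40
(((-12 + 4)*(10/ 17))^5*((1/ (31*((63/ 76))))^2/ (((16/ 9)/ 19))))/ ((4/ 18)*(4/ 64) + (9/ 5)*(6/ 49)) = -899022848000000/ 5639406490741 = -159.42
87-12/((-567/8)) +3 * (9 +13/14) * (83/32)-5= 1928417/12096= 159.43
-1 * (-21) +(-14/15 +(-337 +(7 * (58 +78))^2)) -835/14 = 190244759/210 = 905927.42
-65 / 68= -0.96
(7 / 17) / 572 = 7 / 9724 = 0.00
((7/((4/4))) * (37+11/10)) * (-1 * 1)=-2667/10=-266.70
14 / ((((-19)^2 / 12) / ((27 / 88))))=567 / 3971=0.14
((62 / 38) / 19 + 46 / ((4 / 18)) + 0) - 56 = 54542 / 361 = 151.09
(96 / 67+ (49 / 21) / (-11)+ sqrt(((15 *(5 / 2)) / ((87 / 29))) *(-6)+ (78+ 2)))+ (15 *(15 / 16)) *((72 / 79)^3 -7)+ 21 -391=-7963395726379 / 17441747664+ sqrt(5)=-454.33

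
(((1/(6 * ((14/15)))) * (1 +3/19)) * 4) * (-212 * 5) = -116600/133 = -876.69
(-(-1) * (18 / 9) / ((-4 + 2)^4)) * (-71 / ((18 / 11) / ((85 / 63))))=-7.32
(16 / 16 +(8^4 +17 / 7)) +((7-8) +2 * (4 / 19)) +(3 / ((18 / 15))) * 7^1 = 1094949 / 266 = 4116.35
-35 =-35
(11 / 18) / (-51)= -11 / 918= -0.01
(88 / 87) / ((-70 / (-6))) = 88 / 1015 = 0.09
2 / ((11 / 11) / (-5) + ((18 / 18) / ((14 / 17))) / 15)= -84 / 5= -16.80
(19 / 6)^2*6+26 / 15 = 619 / 10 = 61.90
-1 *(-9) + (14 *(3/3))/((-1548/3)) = 2315/258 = 8.97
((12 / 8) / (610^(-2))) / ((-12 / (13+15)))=-1302350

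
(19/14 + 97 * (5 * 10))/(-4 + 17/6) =-203757/49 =-4158.31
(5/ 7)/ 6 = 5/ 42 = 0.12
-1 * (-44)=44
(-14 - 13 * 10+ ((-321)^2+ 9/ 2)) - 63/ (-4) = 411669/ 4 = 102917.25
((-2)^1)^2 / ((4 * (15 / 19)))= 19 / 15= 1.27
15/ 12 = 5/ 4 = 1.25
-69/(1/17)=-1173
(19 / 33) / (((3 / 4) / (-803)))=-5548 / 9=-616.44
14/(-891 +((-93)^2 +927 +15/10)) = 28/17373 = 0.00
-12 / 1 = -12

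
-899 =-899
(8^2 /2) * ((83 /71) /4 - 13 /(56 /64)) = -231640 /497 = -466.08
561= 561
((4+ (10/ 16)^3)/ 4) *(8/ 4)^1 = 2173/ 1024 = 2.12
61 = 61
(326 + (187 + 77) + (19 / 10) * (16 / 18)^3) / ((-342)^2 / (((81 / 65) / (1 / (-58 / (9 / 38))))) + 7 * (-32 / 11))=-687577066 / 469333845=-1.47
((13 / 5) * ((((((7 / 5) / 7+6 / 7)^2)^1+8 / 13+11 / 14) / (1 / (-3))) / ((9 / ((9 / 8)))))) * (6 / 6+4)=-240657 / 19600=-12.28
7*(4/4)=7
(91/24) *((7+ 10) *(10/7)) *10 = 5525/6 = 920.83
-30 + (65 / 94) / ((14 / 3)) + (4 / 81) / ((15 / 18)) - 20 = -8846147 / 177660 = -49.79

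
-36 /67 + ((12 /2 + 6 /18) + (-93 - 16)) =-103.20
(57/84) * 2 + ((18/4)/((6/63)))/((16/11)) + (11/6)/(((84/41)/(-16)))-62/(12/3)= 16225/4032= 4.02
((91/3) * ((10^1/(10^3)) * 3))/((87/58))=91/150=0.61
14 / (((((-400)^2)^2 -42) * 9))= 7 / 115199999811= 0.00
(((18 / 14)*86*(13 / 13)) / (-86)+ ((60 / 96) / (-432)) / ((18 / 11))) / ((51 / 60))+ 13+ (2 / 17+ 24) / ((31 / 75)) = 4006555429 / 57371328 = 69.84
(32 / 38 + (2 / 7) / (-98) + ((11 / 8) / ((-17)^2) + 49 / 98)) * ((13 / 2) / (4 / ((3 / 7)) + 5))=789737013 / 1295788144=0.61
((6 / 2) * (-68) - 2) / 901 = -206 / 901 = -0.23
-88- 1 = -89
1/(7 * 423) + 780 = 2309581/2961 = 780.00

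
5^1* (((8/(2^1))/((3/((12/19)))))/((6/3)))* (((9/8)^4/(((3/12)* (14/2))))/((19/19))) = 1.93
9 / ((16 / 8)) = 4.50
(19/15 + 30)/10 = 469/150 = 3.13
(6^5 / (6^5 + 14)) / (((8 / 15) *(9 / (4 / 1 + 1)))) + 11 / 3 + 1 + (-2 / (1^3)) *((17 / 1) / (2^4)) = 66959 / 18696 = 3.58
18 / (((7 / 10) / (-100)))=-18000 / 7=-2571.43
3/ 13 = 0.23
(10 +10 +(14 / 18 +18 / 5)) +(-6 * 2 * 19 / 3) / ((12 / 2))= 11.71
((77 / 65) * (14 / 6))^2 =290521 / 38025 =7.64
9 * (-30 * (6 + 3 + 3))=-3240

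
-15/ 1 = -15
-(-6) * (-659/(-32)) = 1977/16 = 123.56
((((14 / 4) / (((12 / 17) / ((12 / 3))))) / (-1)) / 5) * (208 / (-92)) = 3094 / 345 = 8.97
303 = 303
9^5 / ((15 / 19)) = 373977 / 5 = 74795.40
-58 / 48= -29 / 24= -1.21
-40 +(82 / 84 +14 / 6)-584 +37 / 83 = -2162173 / 3486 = -620.24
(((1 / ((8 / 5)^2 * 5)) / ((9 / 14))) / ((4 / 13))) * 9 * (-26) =-5915 / 64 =-92.42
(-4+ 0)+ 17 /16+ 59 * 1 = 897 /16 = 56.06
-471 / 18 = -157 / 6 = -26.17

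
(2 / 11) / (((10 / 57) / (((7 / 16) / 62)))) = 399 / 54560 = 0.01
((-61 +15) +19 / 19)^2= 2025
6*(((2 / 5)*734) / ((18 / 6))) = 2936 / 5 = 587.20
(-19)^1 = -19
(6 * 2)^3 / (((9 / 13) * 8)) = 312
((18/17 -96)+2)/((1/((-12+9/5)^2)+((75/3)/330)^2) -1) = 117002160/1239559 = 94.39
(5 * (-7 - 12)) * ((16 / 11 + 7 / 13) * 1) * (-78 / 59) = 162450 / 649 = 250.31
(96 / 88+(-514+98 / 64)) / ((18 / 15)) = -900025 / 2112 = -426.15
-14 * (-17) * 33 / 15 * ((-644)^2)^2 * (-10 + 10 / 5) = -720498522086604.80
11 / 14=0.79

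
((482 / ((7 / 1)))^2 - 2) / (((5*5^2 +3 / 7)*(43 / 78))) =9056814 / 132139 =68.54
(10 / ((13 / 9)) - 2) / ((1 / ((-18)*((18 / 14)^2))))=-93312 / 637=-146.49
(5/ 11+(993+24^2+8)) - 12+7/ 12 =206717/ 132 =1566.04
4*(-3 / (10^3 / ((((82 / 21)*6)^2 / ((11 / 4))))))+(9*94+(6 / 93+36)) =1837299344 / 2088625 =879.67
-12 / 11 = -1.09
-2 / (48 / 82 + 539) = -82 / 22123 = -0.00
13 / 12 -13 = -143 / 12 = -11.92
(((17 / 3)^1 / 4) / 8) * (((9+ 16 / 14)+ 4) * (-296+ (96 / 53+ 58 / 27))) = -39074585 / 53424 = -731.41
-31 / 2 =-15.50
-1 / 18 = -0.06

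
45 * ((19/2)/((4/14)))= 5985/4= 1496.25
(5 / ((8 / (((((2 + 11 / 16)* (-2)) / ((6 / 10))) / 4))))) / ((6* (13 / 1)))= -1075 / 59904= -0.02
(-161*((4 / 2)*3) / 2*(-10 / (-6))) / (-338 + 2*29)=23 / 8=2.88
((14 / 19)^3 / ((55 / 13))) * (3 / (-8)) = -0.04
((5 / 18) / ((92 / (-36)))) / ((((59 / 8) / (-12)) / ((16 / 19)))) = 3840 / 25783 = 0.15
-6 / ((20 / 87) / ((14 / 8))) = -1827 / 40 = -45.68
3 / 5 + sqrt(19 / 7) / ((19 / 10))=3 / 5 + 10* sqrt(133) / 133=1.47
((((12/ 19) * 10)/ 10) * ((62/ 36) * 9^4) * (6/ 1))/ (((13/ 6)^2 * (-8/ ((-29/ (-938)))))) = -35.25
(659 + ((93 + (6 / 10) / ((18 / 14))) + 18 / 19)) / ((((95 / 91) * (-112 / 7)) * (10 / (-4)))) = 19539793 / 1083000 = 18.04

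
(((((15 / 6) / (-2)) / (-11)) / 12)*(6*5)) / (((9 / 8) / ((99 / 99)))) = 0.25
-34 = -34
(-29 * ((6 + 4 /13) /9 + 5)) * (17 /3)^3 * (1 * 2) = -190064318 /3159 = -60165.98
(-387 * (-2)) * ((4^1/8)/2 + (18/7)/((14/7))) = 16641/14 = 1188.64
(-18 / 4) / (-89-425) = 9 / 1028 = 0.01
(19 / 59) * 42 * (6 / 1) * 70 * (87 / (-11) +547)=1987498800 / 649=3062401.85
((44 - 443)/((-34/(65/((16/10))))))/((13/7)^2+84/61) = 15503943/156944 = 98.79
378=378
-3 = -3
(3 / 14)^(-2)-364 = -3080 / 9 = -342.22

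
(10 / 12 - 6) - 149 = -925 / 6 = -154.17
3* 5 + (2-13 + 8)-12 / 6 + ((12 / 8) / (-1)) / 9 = 59 / 6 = 9.83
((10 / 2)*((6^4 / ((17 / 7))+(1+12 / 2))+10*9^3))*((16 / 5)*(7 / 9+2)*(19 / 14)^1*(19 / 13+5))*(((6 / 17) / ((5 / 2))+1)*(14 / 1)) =549566086720 / 11271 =48759301.46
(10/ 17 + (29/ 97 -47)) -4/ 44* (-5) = -828195/ 18139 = -45.66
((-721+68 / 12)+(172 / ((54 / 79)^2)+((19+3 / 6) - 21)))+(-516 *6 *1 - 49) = -5093827 / 1458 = -3493.71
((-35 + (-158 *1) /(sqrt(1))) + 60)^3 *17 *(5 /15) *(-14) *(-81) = -15118045362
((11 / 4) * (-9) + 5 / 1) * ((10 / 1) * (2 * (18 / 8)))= -888.75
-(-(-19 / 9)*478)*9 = -9082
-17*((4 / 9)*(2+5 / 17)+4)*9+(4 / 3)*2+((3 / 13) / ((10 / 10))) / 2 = -59687 / 78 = -765.22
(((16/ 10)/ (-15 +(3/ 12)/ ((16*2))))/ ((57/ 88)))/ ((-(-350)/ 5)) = -45056/ 19142025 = -0.00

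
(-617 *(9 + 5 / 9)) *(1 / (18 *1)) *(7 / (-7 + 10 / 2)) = 185717 / 162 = 1146.40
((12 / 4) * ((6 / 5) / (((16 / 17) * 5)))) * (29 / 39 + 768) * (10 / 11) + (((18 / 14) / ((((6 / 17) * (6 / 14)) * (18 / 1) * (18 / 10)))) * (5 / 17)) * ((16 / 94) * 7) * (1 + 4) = 5826026017 / 10888020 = 535.09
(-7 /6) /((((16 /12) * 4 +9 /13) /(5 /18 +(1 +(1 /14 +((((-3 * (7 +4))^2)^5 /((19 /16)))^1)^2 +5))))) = -245908006407284907023009461899078632 /763515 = -322073576036207418351976700000.00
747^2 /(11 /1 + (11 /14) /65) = 507788190 /10021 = 50672.41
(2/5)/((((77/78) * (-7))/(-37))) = 5772/2695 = 2.14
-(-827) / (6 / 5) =4135 / 6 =689.17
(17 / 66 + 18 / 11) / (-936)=-125 / 61776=-0.00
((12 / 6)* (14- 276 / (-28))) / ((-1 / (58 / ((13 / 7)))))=-1490.15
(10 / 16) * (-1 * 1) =-5 / 8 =-0.62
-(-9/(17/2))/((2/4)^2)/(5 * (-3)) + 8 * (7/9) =4544/765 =5.94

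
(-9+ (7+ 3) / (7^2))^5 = -14872581271151 / 282475249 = -52650.92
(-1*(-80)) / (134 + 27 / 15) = 400 / 679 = 0.59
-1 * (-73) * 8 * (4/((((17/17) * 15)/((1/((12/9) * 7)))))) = 584/35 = 16.69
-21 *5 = -105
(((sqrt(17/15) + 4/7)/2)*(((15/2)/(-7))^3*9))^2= 61509375*sqrt(255)/26353376 + 65999559375/1475789056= 81.99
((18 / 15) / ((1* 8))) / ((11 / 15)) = 9 / 44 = 0.20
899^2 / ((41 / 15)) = 12123015 / 41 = 295683.29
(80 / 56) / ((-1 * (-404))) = 5 / 1414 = 0.00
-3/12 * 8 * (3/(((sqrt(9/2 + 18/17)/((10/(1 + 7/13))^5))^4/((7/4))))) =-5492434530940551037813489/891813888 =-6158722806232583.63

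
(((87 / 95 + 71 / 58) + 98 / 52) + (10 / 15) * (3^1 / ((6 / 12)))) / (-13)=-287399 / 465595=-0.62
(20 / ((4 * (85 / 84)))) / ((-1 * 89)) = -84 / 1513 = -0.06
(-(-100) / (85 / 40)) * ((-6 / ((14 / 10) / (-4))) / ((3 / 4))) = 128000 / 119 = 1075.63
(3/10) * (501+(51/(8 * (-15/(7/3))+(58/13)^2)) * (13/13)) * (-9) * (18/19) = -4525379037/3542740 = -1277.37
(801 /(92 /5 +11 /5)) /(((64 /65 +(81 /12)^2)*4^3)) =260325 /19944508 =0.01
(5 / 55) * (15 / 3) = 5 / 11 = 0.45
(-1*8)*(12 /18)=-16 /3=-5.33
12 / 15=4 / 5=0.80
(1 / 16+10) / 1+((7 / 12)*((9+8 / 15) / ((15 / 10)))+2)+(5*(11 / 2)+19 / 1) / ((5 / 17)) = 375559 / 2160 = 173.87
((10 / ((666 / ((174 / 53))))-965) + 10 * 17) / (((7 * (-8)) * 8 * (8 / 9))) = 14030085 / 7028224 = 2.00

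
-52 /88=-13 /22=-0.59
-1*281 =-281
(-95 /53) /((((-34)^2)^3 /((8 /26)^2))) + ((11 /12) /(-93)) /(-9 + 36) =-1189101488249 /3257272296560178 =-0.00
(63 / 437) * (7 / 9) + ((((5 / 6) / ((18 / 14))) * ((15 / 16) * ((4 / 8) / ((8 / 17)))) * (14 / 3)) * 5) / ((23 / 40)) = 9934211 / 377568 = 26.31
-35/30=-7/6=-1.17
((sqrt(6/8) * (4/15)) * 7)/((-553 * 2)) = -sqrt(3)/1185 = -0.00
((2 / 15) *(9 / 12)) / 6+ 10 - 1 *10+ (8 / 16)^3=17 / 120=0.14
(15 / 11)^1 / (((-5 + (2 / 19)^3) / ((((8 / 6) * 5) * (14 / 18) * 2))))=-9602600 / 3394413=-2.83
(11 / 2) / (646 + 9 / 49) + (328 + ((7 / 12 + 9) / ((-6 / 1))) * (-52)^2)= -2274538417 / 569934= -3990.88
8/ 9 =0.89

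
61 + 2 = 63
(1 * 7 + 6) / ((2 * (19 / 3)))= 39 / 38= 1.03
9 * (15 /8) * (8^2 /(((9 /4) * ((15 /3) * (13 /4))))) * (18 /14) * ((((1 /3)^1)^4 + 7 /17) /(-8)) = -9344 /4641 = -2.01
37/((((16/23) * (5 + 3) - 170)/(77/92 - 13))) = 41403/15128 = 2.74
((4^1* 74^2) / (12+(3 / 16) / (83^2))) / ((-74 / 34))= -1109294336 / 1322691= -838.66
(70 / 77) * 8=80 / 11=7.27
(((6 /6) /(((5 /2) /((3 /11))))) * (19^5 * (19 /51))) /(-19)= -4952198 /935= -5296.47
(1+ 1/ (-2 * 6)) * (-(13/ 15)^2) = -1859/ 2700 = -0.69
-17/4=-4.25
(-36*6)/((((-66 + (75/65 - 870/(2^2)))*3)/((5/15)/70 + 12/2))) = 131144/85645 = 1.53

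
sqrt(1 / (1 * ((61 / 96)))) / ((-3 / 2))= -8 * sqrt(366) / 183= -0.84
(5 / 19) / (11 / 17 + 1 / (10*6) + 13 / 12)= 850 / 5643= 0.15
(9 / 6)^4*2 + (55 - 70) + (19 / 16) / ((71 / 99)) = -3657 / 1136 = -3.22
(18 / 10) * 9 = 81 / 5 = 16.20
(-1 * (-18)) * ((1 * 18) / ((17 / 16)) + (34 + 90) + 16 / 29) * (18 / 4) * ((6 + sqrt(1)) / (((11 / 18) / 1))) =711929736 / 5423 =131279.69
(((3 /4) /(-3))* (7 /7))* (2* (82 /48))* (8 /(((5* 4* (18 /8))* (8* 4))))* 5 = -41 /1728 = -0.02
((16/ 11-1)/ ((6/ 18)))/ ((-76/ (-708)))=2655/ 209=12.70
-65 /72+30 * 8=17215 /72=239.10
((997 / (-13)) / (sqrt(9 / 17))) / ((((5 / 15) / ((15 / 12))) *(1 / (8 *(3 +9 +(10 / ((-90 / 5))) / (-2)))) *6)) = -84745 *sqrt(17) / 54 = -6470.60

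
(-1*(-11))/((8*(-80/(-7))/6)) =231/320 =0.72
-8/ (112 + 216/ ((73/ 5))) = -73/ 1157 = -0.06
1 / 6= 0.17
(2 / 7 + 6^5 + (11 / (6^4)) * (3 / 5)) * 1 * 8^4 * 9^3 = 812695797504 / 35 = 23219879928.69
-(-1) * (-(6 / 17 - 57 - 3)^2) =-1028196 / 289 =-3557.77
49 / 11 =4.45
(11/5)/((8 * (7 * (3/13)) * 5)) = 143/4200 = 0.03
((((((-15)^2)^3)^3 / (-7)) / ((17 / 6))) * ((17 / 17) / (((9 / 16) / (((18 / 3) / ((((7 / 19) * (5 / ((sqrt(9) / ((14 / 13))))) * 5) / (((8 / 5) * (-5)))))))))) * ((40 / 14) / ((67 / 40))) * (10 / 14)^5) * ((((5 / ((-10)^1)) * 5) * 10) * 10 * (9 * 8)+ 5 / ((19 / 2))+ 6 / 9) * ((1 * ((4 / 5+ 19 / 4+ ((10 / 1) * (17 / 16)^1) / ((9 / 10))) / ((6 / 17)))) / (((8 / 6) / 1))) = -1094694887697199013671875000000000000 / 2703691669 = -404888952482546934116352800.00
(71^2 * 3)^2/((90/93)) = 2363286333/10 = 236328633.30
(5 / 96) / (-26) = -5 / 2496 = -0.00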